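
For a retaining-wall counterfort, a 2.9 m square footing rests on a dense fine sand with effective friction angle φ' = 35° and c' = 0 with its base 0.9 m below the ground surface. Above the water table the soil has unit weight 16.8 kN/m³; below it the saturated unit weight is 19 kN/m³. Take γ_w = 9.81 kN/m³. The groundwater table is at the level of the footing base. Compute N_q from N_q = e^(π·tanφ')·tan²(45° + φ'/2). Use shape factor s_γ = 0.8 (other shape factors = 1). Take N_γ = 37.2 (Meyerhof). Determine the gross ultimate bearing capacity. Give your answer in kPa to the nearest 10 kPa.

tan35° = 0.7002, so N_q = e^(π×0.7002)·tan²(62.5°) = 9.023 × 3.69 = 33.3.
Effective surcharge at the founding depth q = γ·D_f = 16.8 × 0.9 = 15.12 kPa.
The water table coincides with the base, so in the self-weight term γ → γ' = 9.19 kN/m³.
q_ult = q·N_q + 0.5·γ·B·N_γ·s_γ
     = 15.12 × 33.296 + 0.5 × 9.19 × 2.9 × 37.2 × 0.8
     = 503.44 + 396.57 = 900 kPa.

q_ult ≈ 900 kPa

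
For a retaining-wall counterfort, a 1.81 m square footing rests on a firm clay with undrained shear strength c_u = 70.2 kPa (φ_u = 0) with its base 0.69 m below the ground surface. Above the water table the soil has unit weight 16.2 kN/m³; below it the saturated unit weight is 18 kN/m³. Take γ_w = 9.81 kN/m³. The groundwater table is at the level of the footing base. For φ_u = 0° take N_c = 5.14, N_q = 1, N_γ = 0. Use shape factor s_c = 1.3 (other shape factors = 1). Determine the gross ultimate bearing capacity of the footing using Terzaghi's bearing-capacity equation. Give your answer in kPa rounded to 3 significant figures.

q = γ·D_f = 16.2 × 0.69 = 11.178 kPa.
c·N_c·s_c = 70.2 × 5.14 × 1.3 = 469.08 kPa
q·N_q = 11.178 × 1 = 11.178 kPa
q_ult = 469.08 + 11.178 = 480.25 kPa.

q_ult ≈ 480 kPa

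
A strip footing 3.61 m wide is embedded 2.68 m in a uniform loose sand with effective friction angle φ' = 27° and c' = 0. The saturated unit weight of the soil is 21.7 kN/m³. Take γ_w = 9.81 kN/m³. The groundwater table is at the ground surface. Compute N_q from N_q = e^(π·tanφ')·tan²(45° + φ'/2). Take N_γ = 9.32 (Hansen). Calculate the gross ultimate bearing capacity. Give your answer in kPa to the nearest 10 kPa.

q_ult ≈ 620 kPa

tan27° = 0.5095, so N_q = e^(π×0.5095)·tan²(58.5°) = 4.957 × 2.663 = 13.2.
γ' = 21.7 − 9.81 = 11.89 kN/m³ (submerged throughout). q = 11.89 × 2.68 = 31.865 kPa; the same γ' applies in the ½γBN_γ term.
q·N_q = 31.865 × 13.199 = 420.59 kPa
0.5·γ·B·N_γ = 0.5 × 11.89 × 3.61 × 9.32 = 200.02 kPa
q_ult = 420.59 + 200.02 = 620.61 kPa.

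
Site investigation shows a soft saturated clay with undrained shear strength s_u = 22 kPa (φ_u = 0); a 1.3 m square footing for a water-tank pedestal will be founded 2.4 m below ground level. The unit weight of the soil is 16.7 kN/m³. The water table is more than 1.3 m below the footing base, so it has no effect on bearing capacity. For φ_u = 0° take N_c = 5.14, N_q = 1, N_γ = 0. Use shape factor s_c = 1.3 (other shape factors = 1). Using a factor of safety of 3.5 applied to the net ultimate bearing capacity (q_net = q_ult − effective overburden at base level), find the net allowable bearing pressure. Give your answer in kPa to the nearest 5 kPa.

q_all(net) ≈ 40 kPa

Effective surcharge at the founding depth q = γ·D_f = 16.7 × 2.4 = 40.08 kPa.
q_ult = c·N_c·s_c + q·N_q
     = 22 × 5.14 × 1.3 + 40.08 × 1
     = 147 + 40.08 = 187.08 kPa.
Net ultimate: q_net = 187.08 − 40.08 = 147 kPa.
q_all(net) = 147 / 3.5 = 42.001 kPa.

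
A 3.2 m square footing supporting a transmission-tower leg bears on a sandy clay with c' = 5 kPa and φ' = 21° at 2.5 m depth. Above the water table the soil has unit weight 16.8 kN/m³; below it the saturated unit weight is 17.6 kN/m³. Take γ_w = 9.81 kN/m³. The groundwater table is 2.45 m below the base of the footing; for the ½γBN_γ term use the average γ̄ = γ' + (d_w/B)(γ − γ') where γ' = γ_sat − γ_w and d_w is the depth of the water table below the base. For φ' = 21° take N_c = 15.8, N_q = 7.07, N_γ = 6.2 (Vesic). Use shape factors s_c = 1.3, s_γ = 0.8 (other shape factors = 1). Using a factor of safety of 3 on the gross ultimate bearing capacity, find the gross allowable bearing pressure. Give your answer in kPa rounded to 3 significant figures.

Effective surcharge at the founding depth q = γ·D_f = 16.8 × 2.5 = 42 kPa.
With d_w = 2.45 m < B, γ̄ = 7.79 + (2.45/3.2) × (16.8 − 7.79) = 14.688 kN/m³.
q_ult = c·N_c·s_c + q·N_q + 0.5·γ·B·N_γ·s_γ
     = 5 × 15.8 × 1.3 + 42 × 7.07 + 0.5 × 14.688 × 3.2 × 6.2 × 0.8
     = 102.7 + 296.94 + 116.57 = 516.21 kPa.
q_all = 516.21 / 3 = 172.07 kPa.

q_all ≈ 172 kPa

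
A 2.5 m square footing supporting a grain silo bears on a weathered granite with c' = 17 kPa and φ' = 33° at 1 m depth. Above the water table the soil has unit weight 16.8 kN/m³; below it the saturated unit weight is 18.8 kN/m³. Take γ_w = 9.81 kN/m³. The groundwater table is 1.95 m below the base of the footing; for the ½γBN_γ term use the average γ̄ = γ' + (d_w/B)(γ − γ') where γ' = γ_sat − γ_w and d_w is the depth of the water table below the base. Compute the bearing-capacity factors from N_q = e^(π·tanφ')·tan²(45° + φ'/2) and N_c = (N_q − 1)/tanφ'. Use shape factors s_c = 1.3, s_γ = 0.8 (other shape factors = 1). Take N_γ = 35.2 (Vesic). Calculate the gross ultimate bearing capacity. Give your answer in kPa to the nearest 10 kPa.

q_ult ≈ 1820 kPa

tan33° = 0.6494, so N_q = e^(π×0.6494)·tan²(61.5°) = 7.692 × 3.392 = 26.09.
N_c = (26.09 − 1)/tan33° = 38.64.
Overburden at base level: q = 16.8 × 1 = 16.8 kPa.
The water table is 1.95 m below the base (< B = 2.5 m), so the ½γBN_γ term uses γ̄ = γ' + (d_w/B)(γ − γ') = 8.99 + (1.95/2.5)(16.8 − 8.99) = 15.082 kN/m³.
Cohesion term c·N_c·s_c = 17 × 38.638 × 1.3 = 853.91 kPa; surcharge term q·N_q = 16.8 × 26.092 = 438.35 kPa; self-weight term 0.5·γ·B·N_γ·s_γ = 0.5 × 15.082 × 2.5 × 35.2 × 0.8 = 530.88 kPa.
q_ult = 853.91 + 438.35 + 530.88 = 1823.1 kPa.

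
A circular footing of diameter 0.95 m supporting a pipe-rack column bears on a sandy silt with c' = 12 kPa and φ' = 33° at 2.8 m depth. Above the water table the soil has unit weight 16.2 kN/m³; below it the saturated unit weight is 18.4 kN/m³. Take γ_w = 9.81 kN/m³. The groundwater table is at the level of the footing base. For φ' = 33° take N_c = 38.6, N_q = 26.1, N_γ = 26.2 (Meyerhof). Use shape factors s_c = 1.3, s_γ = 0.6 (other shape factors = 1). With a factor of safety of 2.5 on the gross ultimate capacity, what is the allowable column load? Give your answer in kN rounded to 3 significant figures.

Overburden at base level: q = 16.2 × 2.8 = 45.36 kPa.
Below the base the soil is submerged, so the ½γBN_γ term uses γ' = 18.4 − 9.81 = 8.59 kN/m³.
Cohesion term c·N_c·s_c = 12 × 38.6 × 1.3 = 602.16 kPa; surcharge term q·N_q = 45.36 × 26.1 = 1183.9 kPa; self-weight term 0.5·γ·B·N_γ·s_γ = 0.5 × 8.59 × 0.95 × 26.2 × 0.6 = 64.142 kPa.
q_ult = 602.16 + 1183.9 + 64.142 = 1850.2 kPa.
Gross allowable pressure q_all = 1850.2 / 2.5 = 740.08 kPa.
Footing area = 0.7088 m², so allowable column load = 740.08 × 0.7088 = 524.57 kN.

P_all ≈ 525 kN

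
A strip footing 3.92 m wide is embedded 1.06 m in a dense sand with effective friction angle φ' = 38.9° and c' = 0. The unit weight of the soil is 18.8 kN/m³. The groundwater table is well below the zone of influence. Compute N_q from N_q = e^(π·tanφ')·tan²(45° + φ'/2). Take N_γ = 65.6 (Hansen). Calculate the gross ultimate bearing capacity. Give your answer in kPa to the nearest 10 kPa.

q_ult ≈ 3520 kPa

tan38.9° = 0.8069, so N_q = e^(π×0.8069)·tan²(64.45°) = 12.616 × 4.376 = 55.2.
q = γ·D_f = 18.8 × 1.06 = 19.928 kPa.
q·N_q = 19.928 × 55.204 = 1100.1 kPa
0.5·γ·B·N_γ = 0.5 × 18.8 × 3.92 × 65.6 = 2417.2 kPa
q_ult = 1100.1 + 2417.2 = 3517.3 kPa.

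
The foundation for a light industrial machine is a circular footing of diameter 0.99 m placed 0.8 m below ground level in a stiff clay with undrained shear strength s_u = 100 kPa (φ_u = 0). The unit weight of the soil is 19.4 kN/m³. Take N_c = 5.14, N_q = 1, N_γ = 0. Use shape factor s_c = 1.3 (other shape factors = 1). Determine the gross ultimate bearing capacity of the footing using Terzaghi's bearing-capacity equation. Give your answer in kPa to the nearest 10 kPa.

q_ult ≈ 680 kPa

Effective surcharge at the founding depth q = γ·D_f = 19.4 × 0.8 = 15.52 kPa.
q_ult = c·N_c·s_c + q·N_q
     = 100 × 5.14 × 1.3 + 15.52 × 1
     = 668.2 + 15.52 = 683.72 kPa.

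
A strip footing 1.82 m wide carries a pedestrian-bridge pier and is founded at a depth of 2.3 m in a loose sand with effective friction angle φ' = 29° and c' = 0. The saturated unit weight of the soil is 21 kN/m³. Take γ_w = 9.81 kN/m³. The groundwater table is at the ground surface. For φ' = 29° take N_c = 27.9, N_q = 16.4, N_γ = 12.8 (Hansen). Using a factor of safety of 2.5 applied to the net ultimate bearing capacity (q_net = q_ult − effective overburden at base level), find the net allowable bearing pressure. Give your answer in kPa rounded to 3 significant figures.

q_all(net) ≈ 211 kPa

With the water table at the surface the whole profile is submerged: γ' = 21 − 9.81 = 11.19 kN/m³, so q = γ'·D_f = 25.737 kPa; the same γ' applies in the ½γBN_γ term.
q_ult = q·N_q + 0.5·γ·B·N_γ
     = 25.737 × 16.4 + 0.5 × 11.19 × 1.82 × 12.8
     = 422.09 + 130.34 = 552.43 kPa.
Net ultimate: q_net = 552.43 − 25.737 = 526.69 kPa.
q_all(net) = 526.69 / 2.5 = 210.68 kPa.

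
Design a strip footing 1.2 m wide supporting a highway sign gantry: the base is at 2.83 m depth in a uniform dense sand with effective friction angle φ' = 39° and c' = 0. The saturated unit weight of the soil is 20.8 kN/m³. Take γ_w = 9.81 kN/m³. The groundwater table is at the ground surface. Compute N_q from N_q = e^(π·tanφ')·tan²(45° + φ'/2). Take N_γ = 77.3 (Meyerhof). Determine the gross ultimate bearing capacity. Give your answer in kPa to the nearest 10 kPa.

tan39° = 0.8098, so N_q = e^(π×0.8098)·tan²(64.5°) = 12.731 × 4.395 = 55.96.
Water table at ground surface, so effective unit weight γ' = 20.8 − 9.81 = 10.99 kN/m³ is used throughout; overburden q = 10.99 × 2.83 = 31.102 kPa; the same γ' applies in the ½γBN_γ term.
Surcharge term q·N_q = 31.102 × 55.957 = 1740.4 kPa; self-weight term 0.5·γ·B·N_γ = 0.5 × 10.99 × 1.2 × 77.3 = 509.72 kPa.
q_ult = 1740.4 + 509.72 = 2250.1 kPa.

q_ult ≈ 2250 kPa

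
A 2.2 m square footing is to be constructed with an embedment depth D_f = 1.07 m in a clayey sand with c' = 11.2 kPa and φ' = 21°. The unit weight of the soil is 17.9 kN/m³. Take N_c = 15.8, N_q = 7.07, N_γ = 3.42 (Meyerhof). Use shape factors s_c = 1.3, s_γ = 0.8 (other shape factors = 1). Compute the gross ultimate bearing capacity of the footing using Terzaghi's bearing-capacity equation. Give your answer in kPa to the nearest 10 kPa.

q_ult ≈ 420 kPa

Effective surcharge at the founding depth q = γ·D_f = 17.9 × 1.07 = 19.153 kPa.
q_ult = c·N_c·s_c + q·N_q + 0.5·γ·B·N_γ·s_γ
     = 11.2 × 15.8 × 1.3 + 19.153 × 7.07 + 0.5 × 17.9 × 2.2 × 3.42 × 0.8
     = 230.05 + 135.41 + 53.872 = 419.33 kPa.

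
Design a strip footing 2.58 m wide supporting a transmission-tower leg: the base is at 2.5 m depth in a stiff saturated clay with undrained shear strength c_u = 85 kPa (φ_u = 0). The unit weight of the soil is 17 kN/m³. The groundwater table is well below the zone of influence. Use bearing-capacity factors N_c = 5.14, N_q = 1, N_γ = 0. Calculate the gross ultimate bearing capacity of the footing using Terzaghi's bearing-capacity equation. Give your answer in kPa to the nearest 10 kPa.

q = γ·D_f = 17 × 2.5 = 42.5 kPa.
c·N_c = 85 × 5.14 = 436.9 kPa
q·N_q = 42.5 × 1 = 42.5 kPa
q_ult = 436.9 + 42.5 = 479.4 kPa.

q_ult ≈ 480 kPa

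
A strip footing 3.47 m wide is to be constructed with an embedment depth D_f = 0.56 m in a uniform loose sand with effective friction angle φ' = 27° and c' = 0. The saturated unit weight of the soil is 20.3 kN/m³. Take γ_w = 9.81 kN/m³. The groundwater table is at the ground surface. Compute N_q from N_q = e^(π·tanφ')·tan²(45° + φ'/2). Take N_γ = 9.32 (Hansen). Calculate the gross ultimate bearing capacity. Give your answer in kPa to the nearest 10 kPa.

tan27° = 0.5095, so N_q = e^(π×0.5095)·tan²(58.5°) = 4.957 × 2.663 = 13.2.
With the water table at the surface the whole profile is submerged: γ' = 20.3 − 9.81 = 10.49 kN/m³, so q = γ'·D_f = 5.8744 kPa; the same γ' applies in the ½γBN_γ term.
q_ult = q·N_q + 0.5·γ·B·N_γ
     = 5.8744 × 13.199 + 0.5 × 10.49 × 3.47 × 9.32
     = 77.537 + 169.63 = 247.16 kPa.

q_ult ≈ 250 kPa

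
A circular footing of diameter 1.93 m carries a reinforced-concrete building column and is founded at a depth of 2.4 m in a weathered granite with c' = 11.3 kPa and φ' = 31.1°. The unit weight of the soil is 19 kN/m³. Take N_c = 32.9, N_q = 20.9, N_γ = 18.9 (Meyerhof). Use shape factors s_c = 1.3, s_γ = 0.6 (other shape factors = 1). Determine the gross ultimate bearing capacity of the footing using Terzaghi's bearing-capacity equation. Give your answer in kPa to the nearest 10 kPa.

Overburden at base level: q = 19 × 2.4 = 45.6 kPa.
Cohesion term c·N_c·s_c = 11.3 × 32.9 × 1.3 = 483.3 kPa; surcharge term q·N_q = 45.6 × 20.9 = 953.04 kPa; self-weight term 0.5·γ·B·N_γ·s_γ = 0.5 × 19 × 1.93 × 18.9 × 0.6 = 207.92 kPa.
q_ult = 483.3 + 953.04 + 207.92 = 1644.3 kPa.

q_ult ≈ 1640 kPa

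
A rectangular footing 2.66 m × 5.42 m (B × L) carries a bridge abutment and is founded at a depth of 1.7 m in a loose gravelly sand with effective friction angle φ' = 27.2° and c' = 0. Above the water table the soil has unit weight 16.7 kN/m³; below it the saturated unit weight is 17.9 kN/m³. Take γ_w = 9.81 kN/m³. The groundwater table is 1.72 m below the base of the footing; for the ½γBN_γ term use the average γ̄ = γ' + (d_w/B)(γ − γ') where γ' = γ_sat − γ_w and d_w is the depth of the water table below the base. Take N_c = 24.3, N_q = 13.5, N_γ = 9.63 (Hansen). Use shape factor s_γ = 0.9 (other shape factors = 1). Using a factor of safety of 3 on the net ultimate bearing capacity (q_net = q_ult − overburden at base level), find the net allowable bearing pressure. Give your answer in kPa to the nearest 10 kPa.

q_all(net) ≈ 170 kPa

q = γ·D_f = 16.7 × 1.7 = 28.39 kPa.
γ' = 8.09 kN/m³; averaging over the depth B below the base, γ̄ = γ' + (d_w/B)(γ − γ') = 13.657 kN/m³.
q·N_q = 28.39 × 13.5 = 383.26 kPa
0.5·γ·B·N_γ·s_γ = 0.5 × 13.657 × 2.66 × 9.63 × 0.9 = 157.43 kPa
q_ult = 383.26 + 157.43 = 540.69 kPa.
q_net = 540.69 − 28.39 = 512.3 kPa.
q_all(net) = 512.3 / 3 = 170.77 kPa.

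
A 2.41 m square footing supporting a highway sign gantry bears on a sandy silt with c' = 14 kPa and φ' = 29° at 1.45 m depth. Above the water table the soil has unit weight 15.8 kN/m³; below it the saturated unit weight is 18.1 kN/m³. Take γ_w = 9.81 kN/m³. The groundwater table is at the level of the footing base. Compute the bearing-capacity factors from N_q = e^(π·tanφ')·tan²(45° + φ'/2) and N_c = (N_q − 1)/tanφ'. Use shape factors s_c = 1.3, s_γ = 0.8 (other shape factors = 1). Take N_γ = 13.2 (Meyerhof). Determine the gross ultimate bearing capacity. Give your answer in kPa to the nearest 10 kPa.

tan29° = 0.5543, so N_q = e^(π×0.5543)·tan²(59.5°) = 5.705 × 2.882 = 16.44.
N_c = (16.44 − 1)/tan29° = 27.86.
Effective surcharge at the founding depth q = γ·D_f = 15.8 × 1.45 = 22.91 kPa.
The water table coincides with the base, so in the self-weight term γ → γ' = 8.29 kN/m³.
q_ult = c·N_c·s_c + q·N_q + 0.5·γ·B·N_γ·s_γ
     = 14 × 27.86 × 1.3 + 22.91 × 16.443 + 0.5 × 8.29 × 2.41 × 13.2 × 0.8
     = 507.06 + 376.72 + 105.49 = 989.27 kPa.

q_ult ≈ 990 kPa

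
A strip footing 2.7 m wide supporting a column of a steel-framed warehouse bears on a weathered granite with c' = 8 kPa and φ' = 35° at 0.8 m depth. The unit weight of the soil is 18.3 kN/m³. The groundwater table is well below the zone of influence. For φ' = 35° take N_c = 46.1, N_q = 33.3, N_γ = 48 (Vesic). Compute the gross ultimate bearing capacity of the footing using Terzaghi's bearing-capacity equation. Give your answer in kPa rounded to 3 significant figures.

Effective surcharge at the founding depth q = γ·D_f = 18.3 × 0.8 = 14.64 kPa.
q_ult = c·N_c + q·N_q + 0.5·γ·B·N_γ
     = 8 × 46.1 + 14.64 × 33.3 + 0.5 × 18.3 × 2.7 × 48
     = 368.8 + 487.51 + 1185.8 = 2042.2 kPa.

q_ult ≈ 2040 kPa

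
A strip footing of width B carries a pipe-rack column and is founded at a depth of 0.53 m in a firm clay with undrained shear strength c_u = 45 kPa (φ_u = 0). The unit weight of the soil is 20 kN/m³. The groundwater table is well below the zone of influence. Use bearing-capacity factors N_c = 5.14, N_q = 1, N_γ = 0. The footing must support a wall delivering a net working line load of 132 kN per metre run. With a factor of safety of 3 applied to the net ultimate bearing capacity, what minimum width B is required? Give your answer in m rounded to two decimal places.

q = γ·D_f = 20 × 0.53 = 10.6 kPa.
c·N_c = 45 × 5.14 = 231.3 kPa
q·N_q = 10.6 × 1 = 10.6 kPa
q_ult = 231.3 + 10.6 = 241.9 kPa.
For φ = 0 the ½γBN_γ term vanishes, so q_ult is independent of B. q_net = 241.9 − 10.6 = 231.3 kPa; q_all(net) = 231.3/3 = 77.1 kPa.
Required width B = w / q_all(net) = 132 / 77.1 = 1.712 m.

B = 1.71 m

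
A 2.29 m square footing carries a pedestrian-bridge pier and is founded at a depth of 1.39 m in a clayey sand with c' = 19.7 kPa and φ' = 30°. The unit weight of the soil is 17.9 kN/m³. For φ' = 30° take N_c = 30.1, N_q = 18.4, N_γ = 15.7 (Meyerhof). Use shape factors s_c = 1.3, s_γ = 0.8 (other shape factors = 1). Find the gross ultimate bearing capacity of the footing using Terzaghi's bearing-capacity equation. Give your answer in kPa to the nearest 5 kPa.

q_ult ≈ 1485 kPa

q = γ·D_f = 17.9 × 1.39 = 24.881 kPa.
c·N_c·s_c = 19.7 × 30.1 × 1.3 = 770.86 kPa
q·N_q = 24.881 × 18.4 = 457.81 kPa
0.5·γ·B·N_γ·s_γ = 0.5 × 17.9 × 2.29 × 15.7 × 0.8 = 257.42 kPa
q_ult = 770.86 + 457.81 + 257.42 = 1486.1 kPa.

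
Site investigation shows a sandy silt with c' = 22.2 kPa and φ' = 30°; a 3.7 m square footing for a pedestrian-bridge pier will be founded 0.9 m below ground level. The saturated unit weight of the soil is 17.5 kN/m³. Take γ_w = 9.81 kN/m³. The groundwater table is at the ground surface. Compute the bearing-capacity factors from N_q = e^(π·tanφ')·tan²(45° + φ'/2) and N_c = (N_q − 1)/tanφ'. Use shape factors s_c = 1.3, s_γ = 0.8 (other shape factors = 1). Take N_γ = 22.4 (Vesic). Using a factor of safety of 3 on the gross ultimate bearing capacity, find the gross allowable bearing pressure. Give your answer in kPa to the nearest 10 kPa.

N_q = e^(π·tan30°)·tan²(60°) = 18.4; N_c = (N_q − 1)/tanφ' = 30.14.
γ' = 17.5 − 9.81 = 7.69 kN/m³ (submerged throughout). q = 7.69 × 0.9 = 6.921 kPa; the same γ' applies in the ½γBN_γ term.
c·N_c·s_c = 22.2 × 30.14 × 1.3 = 869.83 kPa
q·N_q = 6.921 × 18.401 = 127.35 kPa
0.5·γ·B·N_γ·s_γ = 0.5 × 7.69 × 3.7 × 22.4 × 0.8 = 254.94 kPa
q_ult = 869.83 + 127.35 + 254.94 = 1252.1 kPa.
q_all = 1252.1 / 3 = 417.37 kPa.

q_all ≈ 420 kPa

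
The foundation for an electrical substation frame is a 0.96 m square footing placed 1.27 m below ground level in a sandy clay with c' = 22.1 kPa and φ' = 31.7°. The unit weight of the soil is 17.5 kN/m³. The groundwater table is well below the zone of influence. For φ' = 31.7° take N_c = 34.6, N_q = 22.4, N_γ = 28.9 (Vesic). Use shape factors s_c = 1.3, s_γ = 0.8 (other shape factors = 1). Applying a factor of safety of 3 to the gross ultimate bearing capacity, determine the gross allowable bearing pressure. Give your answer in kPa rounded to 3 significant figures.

q = γ·D_f = 17.5 × 1.27 = 22.225 kPa.
c·N_c·s_c = 22.1 × 34.6 × 1.3 = 994.06 kPa
q·N_q = 22.225 × 22.4 = 497.84 kPa
0.5·γ·B·N_γ·s_γ = 0.5 × 17.5 × 0.96 × 28.9 × 0.8 = 194.21 kPa
q_ult = 994.06 + 497.84 + 194.21 = 1686.1 kPa.
q_all = q_ult / FS = 1686.1 / 3 = 562.04 kPa.

q_all ≈ 562 kPa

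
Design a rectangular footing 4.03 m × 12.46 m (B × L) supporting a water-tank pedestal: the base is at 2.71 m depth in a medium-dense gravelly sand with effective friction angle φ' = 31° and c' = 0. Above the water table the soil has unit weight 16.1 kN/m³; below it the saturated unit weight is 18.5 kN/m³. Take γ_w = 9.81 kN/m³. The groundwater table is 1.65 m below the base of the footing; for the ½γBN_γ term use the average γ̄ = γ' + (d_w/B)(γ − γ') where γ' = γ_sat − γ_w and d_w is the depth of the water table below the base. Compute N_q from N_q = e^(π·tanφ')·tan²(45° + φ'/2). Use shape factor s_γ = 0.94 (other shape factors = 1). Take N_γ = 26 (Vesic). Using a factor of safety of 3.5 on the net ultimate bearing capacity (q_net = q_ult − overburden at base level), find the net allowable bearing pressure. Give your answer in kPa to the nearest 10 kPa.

N_q = e^(π·tan31°)·tan²(60.5°) = 20.63.
Overburden at base level: q = 16.1 × 2.71 = 43.631 kPa.
The water table is 1.65 m below the base (< B = 4.03 m), so the ½γBN_γ term uses γ̄ = γ' + (d_w/B)(γ − γ') = 8.69 + (1.65/4.03)(16.1 − 8.69) = 11.724 kN/m³.
Surcharge term q·N_q = 43.631 × 20.631 = 900.14 kPa; self-weight term 0.5·γ·B·N_γ·s_γ = 0.5 × 11.724 × 4.03 × 26 × 0.94 = 577.36 kPa.
q_ult = 900.14 + 577.36 = 1477.5 kPa.
q_net = 1477.5 − 43.631 = 1433.9 kPa.
q_all(net) = 1433.9 / 3.5 = 409.68 kPa.

q_all(net) ≈ 410 kPa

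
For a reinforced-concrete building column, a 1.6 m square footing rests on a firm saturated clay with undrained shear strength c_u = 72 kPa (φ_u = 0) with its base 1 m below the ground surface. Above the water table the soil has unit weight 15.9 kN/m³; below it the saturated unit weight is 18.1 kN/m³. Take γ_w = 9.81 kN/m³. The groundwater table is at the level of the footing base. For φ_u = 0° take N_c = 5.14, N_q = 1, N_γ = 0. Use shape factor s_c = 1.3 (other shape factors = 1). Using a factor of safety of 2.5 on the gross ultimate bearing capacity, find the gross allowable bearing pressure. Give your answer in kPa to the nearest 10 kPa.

q_all ≈ 200 kPa

Overburden at base level: q = 15.9 × 1 = 15.9 kPa.
Cohesion term c·N_c·s_c = 72 × 5.14 × 1.3 = 481.1 kPa; surcharge term q·N_q = 15.9 × 1 = 15.9 kPa.
q_ult = 481.1 + 15.9 = 497 kPa.
q_all = 497 / 2.5 = 198.8 kPa.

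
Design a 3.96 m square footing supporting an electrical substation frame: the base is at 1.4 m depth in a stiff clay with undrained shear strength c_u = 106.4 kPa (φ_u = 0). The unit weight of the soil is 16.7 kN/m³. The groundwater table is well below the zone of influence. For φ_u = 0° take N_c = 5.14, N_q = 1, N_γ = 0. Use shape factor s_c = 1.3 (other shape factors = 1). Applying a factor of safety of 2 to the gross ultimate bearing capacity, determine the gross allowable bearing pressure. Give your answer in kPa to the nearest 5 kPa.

Overburden at base level: q = 16.7 × 1.4 = 23.38 kPa.
Cohesion term c·N_c·s_c = 106.4 × 5.14 × 1.3 = 710.96 kPa; surcharge term q·N_q = 23.38 × 1 = 23.38 kPa.
q_ult = 710.96 + 23.38 = 734.34 kPa.
q_all = q_ult / FS = 734.34 / 2 = 367.17 kPa.

q_all ≈ 365 kPa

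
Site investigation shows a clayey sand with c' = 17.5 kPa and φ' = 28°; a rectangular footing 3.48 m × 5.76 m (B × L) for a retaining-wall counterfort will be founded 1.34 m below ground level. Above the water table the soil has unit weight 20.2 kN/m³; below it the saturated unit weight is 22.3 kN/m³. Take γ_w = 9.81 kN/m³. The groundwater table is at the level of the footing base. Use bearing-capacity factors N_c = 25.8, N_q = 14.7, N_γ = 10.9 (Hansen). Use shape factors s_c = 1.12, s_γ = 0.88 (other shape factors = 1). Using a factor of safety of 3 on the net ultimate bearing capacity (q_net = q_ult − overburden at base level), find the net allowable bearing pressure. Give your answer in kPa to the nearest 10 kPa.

q_all(net) ≈ 360 kPa

q = γ·D_f = 20.2 × 1.34 = 27.068 kPa.
For the ½γBN_γ term take γ' = 22.3 − 9.81 = 12.49 kN/m³ (soil below base is submerged).
c·N_c·s_c = 17.5 × 25.8 × 1.12 = 505.68 kPa
q·N_q = 27.068 × 14.7 = 397.9 kPa
0.5·γ·B·N_γ·s_γ = 0.5 × 12.49 × 3.48 × 10.9 × 0.88 = 208.46 kPa
q_ult = 505.68 + 397.9 + 208.46 = 1112 kPa.
q_net = 1112 − 27.068 = 1085 kPa.
q_all(net) = 1085 / 3 = 361.66 kPa.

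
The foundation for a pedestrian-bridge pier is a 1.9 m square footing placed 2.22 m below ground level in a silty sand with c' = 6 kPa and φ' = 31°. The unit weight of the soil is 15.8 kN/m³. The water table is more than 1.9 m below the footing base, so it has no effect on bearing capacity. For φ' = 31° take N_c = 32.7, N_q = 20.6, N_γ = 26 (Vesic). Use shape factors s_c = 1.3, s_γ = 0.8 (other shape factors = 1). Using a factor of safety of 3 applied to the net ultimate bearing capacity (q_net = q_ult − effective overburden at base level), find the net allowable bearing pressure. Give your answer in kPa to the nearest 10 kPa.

q = γ·D_f = 15.8 × 2.22 = 35.076 kPa.
c·N_c·s_c = 6 × 32.7 × 1.3 = 255.06 kPa
q·N_q = 35.076 × 20.6 = 722.57 kPa
0.5·γ·B·N_γ·s_γ = 0.5 × 15.8 × 1.9 × 26 × 0.8 = 312.21 kPa
q_ult = 255.06 + 722.57 + 312.21 = 1289.8 kPa.
Net ultimate: q_net = 1289.8 − 35.076 = 1254.8 kPa.
q_all(net) = 1254.8 / 3 = 418.25 kPa.

q_all(net) ≈ 420 kPa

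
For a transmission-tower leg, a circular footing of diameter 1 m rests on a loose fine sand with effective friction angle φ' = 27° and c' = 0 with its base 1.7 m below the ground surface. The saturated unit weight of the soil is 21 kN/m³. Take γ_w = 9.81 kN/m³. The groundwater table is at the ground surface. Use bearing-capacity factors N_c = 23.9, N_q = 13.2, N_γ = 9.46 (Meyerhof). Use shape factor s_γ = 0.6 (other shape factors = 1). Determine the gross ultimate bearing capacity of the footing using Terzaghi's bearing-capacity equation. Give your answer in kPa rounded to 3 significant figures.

γ' = 21 − 9.81 = 11.19 kN/m³ (submerged throughout). q = 11.19 × 1.7 = 19.023 kPa; the same γ' applies in the ½γBN_γ term.
q·N_q = 19.023 × 13.2 = 251.1 kPa
0.5·γ·B·N_γ·s_γ = 0.5 × 11.19 × 1 × 9.46 × 0.6 = 31.757 kPa
q_ult = 251.1 + 31.757 = 282.86 kPa.

q_ult ≈ 283 kPa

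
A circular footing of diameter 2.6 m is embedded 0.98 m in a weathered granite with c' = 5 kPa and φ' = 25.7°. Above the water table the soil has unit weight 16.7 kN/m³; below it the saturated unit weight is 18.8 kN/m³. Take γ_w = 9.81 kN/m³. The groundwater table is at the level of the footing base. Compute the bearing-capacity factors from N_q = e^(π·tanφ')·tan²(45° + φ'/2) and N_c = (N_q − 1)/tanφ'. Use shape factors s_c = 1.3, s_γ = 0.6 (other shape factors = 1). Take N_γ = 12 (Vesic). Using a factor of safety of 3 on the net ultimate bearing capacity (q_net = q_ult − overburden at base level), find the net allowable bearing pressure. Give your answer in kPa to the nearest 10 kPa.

q_all(net) ≈ 130 kPa

N_q = e^(π·tan25.7°)·tan²(57.85°) = 11.48; N_c = (N_q − 1)/tanφ' = 21.78.
Effective surcharge at the founding depth q = γ·D_f = 16.7 × 0.98 = 16.366 kPa.
The water table coincides with the base, so in the self-weight term γ → γ' = 8.99 kN/m³.
q_ult = c·N_c·s_c + q·N_q + 0.5·γ·B·N_γ·s_γ
     = 5 × 21.779 × 1.3 + 16.366 × 11.481 + 0.5 × 8.99 × 2.6 × 12 × 0.6
     = 141.56 + 187.91 + 84.146 = 413.62 kPa.
q_net = 413.62 − 16.366 = 397.25 kPa.
q_all(net) = 397.25 / 3 = 132.42 kPa.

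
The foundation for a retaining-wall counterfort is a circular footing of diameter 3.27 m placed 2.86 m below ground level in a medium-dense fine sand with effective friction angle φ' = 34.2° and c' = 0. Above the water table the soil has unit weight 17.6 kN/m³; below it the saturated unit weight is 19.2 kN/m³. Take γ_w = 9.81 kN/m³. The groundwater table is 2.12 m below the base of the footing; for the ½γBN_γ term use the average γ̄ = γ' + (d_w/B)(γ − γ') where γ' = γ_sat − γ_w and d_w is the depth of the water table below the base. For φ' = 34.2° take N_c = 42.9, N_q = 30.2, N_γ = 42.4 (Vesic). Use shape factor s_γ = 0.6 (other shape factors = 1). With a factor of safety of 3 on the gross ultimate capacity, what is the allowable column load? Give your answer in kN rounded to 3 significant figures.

P_all ≈ 5970 kN

Effective surcharge at the founding depth q = γ·D_f = 17.6 × 2.86 = 50.336 kPa.
With d_w = 2.12 m < B, γ̄ = 9.39 + (2.12/3.27) × (17.6 − 9.39) = 14.713 kN/m³.
q_ult = q·N_q + 0.5·γ·B·N_γ·s_γ
     = 50.336 × 30.2 + 0.5 × 14.713 × 3.27 × 42.4 × 0.6
     = 1520.1 + 611.97 = 2132.1 kPa.
Gross allowable pressure q_all = 2132.1 / 3 = 710.7 kPa.
Footing area = 8.3982 m², so allowable column load = 710.7 × 8.3982 = 5968.6 kN.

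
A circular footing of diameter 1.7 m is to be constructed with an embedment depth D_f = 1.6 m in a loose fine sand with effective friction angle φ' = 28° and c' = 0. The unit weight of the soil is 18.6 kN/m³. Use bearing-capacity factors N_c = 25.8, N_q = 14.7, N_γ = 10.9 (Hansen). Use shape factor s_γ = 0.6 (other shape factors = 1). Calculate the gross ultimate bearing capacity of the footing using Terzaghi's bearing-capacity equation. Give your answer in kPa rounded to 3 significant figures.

q_ult ≈ 541 kPa

Effective surcharge at the founding depth q = γ·D_f = 18.6 × 1.6 = 29.76 kPa.
q_ult = q·N_q + 0.5·γ·B·N_γ·s_γ
     = 29.76 × 14.7 + 0.5 × 18.6 × 1.7 × 10.9 × 0.6
     = 437.47 + 103.4 = 540.87 kPa.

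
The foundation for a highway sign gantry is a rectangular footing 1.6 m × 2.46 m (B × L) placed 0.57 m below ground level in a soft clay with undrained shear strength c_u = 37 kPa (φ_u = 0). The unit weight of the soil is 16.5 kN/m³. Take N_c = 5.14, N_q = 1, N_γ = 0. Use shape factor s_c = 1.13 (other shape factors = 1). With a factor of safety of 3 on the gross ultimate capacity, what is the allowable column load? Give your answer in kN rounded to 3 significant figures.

Effective surcharge at the founding depth q = γ·D_f = 16.5 × 0.57 = 9.405 kPa.
q_ult = c·N_c·s_c + q·N_q
     = 37 × 5.14 × 1.13 + 9.405 × 1
     = 214.9 + 9.405 = 224.31 kPa.
Gross allowable pressure q_all = 224.31 / 3 = 74.769 kPa.
Footing area = 3.936 m², so allowable column load = 74.769 × 3.936 = 294.29 kN.

P_all ≈ 294 kN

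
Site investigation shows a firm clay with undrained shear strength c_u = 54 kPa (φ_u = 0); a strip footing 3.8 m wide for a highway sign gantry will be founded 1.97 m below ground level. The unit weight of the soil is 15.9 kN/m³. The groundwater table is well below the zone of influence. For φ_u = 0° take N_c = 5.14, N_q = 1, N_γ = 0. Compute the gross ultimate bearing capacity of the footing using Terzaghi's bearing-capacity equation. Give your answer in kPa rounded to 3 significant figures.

q_ult ≈ 309 kPa

Overburden at base level: q = 15.9 × 1.97 = 31.323 kPa.
Cohesion term c·N_c = 54 × 5.14 = 277.56 kPa; surcharge term q·N_q = 31.323 × 1 = 31.323 kPa.
q_ult = 277.56 + 31.323 = 308.88 kPa.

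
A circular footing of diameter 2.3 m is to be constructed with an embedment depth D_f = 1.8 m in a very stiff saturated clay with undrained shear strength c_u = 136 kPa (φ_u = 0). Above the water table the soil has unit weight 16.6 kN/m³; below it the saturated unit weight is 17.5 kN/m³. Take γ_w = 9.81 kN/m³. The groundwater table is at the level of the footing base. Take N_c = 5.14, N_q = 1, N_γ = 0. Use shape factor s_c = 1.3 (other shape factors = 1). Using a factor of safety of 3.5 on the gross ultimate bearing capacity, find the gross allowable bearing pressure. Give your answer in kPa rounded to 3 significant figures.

q = γ·D_f = 16.6 × 1.8 = 29.88 kPa.
c·N_c·s_c = 136 × 5.14 × 1.3 = 908.75 kPa
q·N_q = 29.88 × 1 = 29.88 kPa
q_ult = 908.75 + 29.88 = 938.63 kPa.
q_all = 938.63 / 3.5 = 268.18 kPa.

q_all ≈ 268 kPa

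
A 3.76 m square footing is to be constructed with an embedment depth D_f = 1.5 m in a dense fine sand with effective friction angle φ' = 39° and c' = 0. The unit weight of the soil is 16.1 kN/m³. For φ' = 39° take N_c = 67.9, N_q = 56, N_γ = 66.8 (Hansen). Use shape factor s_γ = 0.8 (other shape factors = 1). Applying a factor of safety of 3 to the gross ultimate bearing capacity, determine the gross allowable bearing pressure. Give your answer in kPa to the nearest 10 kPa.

Effective surcharge at the founding depth q = γ·D_f = 16.1 × 1.5 = 24.15 kPa.
q_ult = q·N_q + 0.5·γ·B·N_γ·s_γ
     = 24.15 × 56 + 0.5 × 16.1 × 3.76 × 66.8 × 0.8
     = 1352.4 + 1617.5 = 2969.9 kPa.
q_all = q_ult / FS = 2969.9 / 3 = 989.97 kPa.

q_all ≈ 990 kPa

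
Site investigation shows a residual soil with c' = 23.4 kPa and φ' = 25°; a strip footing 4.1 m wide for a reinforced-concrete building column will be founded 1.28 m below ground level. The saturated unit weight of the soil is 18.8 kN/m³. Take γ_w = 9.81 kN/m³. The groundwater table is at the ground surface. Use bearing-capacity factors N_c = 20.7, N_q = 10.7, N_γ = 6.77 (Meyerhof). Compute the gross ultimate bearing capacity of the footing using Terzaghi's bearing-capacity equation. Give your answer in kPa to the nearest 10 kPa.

γ' = 18.8 − 9.81 = 8.99 kN/m³ (submerged throughout). q = 8.99 × 1.28 = 11.507 kPa; the same γ' applies in the ½γBN_γ term.
c·N_c = 23.4 × 20.7 = 484.38 kPa
q·N_q = 11.507 × 10.7 = 123.13 kPa
0.5·γ·B·N_γ = 0.5 × 8.99 × 4.1 × 6.77 = 124.77 kPa
q_ult = 484.38 + 123.13 + 124.77 = 732.27 kPa.

q_ult ≈ 730 kPa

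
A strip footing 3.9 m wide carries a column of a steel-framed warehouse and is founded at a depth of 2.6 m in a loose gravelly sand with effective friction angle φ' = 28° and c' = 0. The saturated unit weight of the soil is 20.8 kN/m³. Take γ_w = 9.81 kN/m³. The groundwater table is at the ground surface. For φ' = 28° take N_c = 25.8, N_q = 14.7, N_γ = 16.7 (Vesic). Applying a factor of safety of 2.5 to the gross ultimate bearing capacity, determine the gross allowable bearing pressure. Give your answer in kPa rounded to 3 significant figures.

Water table at ground surface, so effective unit weight γ' = 20.8 − 9.81 = 10.99 kN/m³ is used throughout; overburden q = 10.99 × 2.6 = 28.574 kPa; the same γ' applies in the ½γBN_γ term.
Surcharge term q·N_q = 28.574 × 14.7 = 420.04 kPa; self-weight term 0.5·γ·B·N_γ = 0.5 × 10.99 × 3.9 × 16.7 = 357.89 kPa.
q_ult = 420.04 + 357.89 = 777.93 kPa.
q_all = q_ult / FS = 777.93 / 2.5 = 311.17 kPa.

q_all ≈ 311 kPa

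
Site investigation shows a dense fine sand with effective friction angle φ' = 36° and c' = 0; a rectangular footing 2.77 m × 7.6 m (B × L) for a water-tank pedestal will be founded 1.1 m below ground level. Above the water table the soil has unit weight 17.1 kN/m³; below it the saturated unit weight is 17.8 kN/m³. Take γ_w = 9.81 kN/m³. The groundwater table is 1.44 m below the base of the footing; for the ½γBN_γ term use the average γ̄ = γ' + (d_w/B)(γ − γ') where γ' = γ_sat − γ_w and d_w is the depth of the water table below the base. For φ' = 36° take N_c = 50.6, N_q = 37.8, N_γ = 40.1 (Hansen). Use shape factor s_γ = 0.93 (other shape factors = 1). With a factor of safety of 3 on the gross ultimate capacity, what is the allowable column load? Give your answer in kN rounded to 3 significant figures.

q = γ·D_f = 17.1 × 1.1 = 18.81 kPa.
γ' = 7.99 kN/m³; averaging over the depth B below the base, γ̄ = γ' + (d_w/B)(γ − γ') = 12.726 kN/m³.
q·N_q = 18.81 × 37.8 = 711.02 kPa
0.5·γ·B·N_γ·s_γ = 0.5 × 12.726 × 2.77 × 40.1 × 0.93 = 657.3 kPa
q_ult = 711.02 + 657.3 = 1368.3 kPa.
Gross allowable pressure q_all = 1368.3 / 3 = 456.11 kPa.
Footing area = 21.052 m², so allowable column load = 456.11 × 21.052 = 9602 kN.

P_all ≈ 9600 kN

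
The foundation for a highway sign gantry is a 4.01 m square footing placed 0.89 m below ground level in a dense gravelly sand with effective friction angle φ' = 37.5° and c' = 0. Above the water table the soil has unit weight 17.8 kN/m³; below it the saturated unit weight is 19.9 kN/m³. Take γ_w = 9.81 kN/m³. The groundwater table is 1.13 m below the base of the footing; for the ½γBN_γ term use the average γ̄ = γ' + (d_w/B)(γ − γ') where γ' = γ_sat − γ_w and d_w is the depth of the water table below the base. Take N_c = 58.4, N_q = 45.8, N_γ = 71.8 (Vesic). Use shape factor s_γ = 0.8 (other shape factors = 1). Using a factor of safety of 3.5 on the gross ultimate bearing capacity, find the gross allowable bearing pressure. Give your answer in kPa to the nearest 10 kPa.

q_all ≈ 610 kPa

Overburden at base level: q = 17.8 × 0.89 = 15.842 kPa.
The water table is 1.13 m below the base (< B = 4.01 m), so the ½γBN_γ term uses γ̄ = γ' + (d_w/B)(γ − γ') = 10.09 + (1.13/4.01)(17.8 − 10.09) = 12.263 kN/m³.
Surcharge term q·N_q = 15.842 × 45.8 = 725.56 kPa; self-weight term 0.5·γ·B·N_γ·s_γ = 0.5 × 12.263 × 4.01 × 71.8 × 0.8 = 1412.3 kPa.
q_ult = 725.56 + 1412.3 = 2137.8 kPa.
q_all = 2137.8 / 3.5 = 610.81 kPa.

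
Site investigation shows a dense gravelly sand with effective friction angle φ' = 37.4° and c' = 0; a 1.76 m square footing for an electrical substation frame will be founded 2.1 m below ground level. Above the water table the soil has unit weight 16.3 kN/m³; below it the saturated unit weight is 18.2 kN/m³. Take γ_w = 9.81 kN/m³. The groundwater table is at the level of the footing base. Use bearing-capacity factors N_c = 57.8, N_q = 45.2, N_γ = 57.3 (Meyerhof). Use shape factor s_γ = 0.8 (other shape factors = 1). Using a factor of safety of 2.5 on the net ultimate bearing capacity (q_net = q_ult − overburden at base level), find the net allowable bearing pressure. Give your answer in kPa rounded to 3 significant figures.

q_all(net) ≈ 741 kPa

Effective surcharge at the founding depth q = γ·D_f = 16.3 × 2.1 = 34.23 kPa.
The water table coincides with the base, so in the self-weight term γ → γ' = 8.39 kN/m³.
q_ult = q·N_q + 0.5·γ·B·N_γ·s_γ
     = 34.23 × 45.2 + 0.5 × 8.39 × 1.76 × 57.3 × 0.8
     = 1547.2 + 338.45 = 1885.6 kPa.
q_net = 1885.6 − 34.23 = 1851.4 kPa.
q_all(net) = 1851.4 / 2.5 = 740.56 kPa.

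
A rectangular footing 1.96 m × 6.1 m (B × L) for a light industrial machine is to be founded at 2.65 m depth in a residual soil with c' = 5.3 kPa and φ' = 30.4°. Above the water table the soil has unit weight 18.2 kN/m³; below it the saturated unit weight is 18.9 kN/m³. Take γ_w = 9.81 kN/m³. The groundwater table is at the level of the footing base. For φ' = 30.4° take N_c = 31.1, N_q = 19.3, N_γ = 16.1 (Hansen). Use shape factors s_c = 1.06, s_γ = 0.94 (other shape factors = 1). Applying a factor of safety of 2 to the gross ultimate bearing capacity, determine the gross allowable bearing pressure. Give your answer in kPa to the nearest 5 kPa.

q_all ≈ 620 kPa

q = γ·D_f = 18.2 × 2.65 = 48.23 kPa.
For the ½γBN_γ term take γ' = 18.9 − 9.81 = 9.09 kN/m³ (soil below base is submerged).
c·N_c·s_c = 5.3 × 31.1 × 1.06 = 174.72 kPa
q·N_q = 48.23 × 19.3 = 930.84 kPa
0.5·γ·B·N_γ·s_γ = 0.5 × 9.09 × 1.96 × 16.1 × 0.94 = 134.82 kPa
q_ult = 174.72 + 930.84 + 134.82 = 1240.4 kPa.
q_all = q_ult / FS = 1240.4 / 2 = 620.19 kPa.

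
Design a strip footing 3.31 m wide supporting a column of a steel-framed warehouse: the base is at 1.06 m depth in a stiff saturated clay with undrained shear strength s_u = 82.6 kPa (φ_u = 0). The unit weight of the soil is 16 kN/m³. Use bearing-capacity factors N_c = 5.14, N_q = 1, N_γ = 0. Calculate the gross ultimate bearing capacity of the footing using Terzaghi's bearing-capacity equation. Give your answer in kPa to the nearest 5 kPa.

Effective surcharge at the founding depth q = γ·D_f = 16 × 1.06 = 16.96 kPa.
q_ult = c·N_c + q·N_q
     = 82.6 × 5.14 + 16.96 × 1
     = 424.56 + 16.96 = 441.52 kPa.

q_ult ≈ 440 kPa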